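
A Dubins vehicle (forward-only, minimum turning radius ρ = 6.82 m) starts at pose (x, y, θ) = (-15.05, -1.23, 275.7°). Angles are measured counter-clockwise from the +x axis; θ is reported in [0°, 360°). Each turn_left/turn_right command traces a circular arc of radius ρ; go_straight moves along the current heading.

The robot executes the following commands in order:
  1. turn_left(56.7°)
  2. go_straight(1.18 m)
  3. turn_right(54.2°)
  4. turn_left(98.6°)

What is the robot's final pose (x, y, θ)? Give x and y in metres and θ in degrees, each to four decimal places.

set_pose: (x, y, θ) = (-15.0500, -1.2300, 275.7000°), ρ = 6.82
turn_left(56.7°): centre at ρ to the left, rotate +56.7° → (-11.4234, -6.5965, 332.4000°)
go_straight(1.18): x += 1.18·cos θ, y += 1.18·sin θ → (-10.3777, -7.1432, 332.4000°)
turn_right(54.2°): centre at ρ to the right, rotate −54.2° → (-6.7871, -12.2144, 278.2000°)
turn_left(98.6°): centre at ρ to the left, rotate +98.6° → (1.9344, -17.7706, 376.8000° ≡ 16.8000°)

(1.9344, -17.7706, 16.8000°)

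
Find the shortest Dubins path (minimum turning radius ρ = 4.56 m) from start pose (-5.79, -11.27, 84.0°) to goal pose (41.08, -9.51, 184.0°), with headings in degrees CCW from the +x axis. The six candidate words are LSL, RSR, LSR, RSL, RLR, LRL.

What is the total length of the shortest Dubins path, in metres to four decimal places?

Let ψ = atan2(Δy, Δx) = atan2(1.76, 46.87) = 2.1505° be the start→goal bearing.
Normalize: d = |goal − start| / ρ = 46.903033/4.56 = 10.285753, α = (θ_start − ψ) mod 360° = 81.8495° = 1.428544 rad, β = (θ_goal − ψ) mod 360° = 181.8495° = 3.173873 rad.
Common terms: sin α = 0.989899, cos α = 0.141774, sin β = -0.032275, cos β = -0.999479, cos(α−β) = -0.173648, d² = 105.796711. Work in radians in the unit-radius frame; every candidate has L = ρ·(t + p + q).
LSL: p² = 2 + d² − 2cos(α−β) + 2d(sin α − sin β) = 129.171659; p = √p² = 11.365371; φ = atan2(cos β − cos α, d + sin α − sin β) = -0.100584 rad; t = (φ − α) mod 2π = 4.754057 rad, q = (β − φ) mod 2π = 3.274457 rad → L = 4.56·(4.754057 + 11.365371 + 3.274457) = 4.56·19.393886 = 88.436118 m
RSR: p² = 2 + d² − 2cos(α−β) + 2d(sin β − sin α) = 87.116357; p = √p² = 9.333614; φ = atan2(cos α − cos β, d − sin α + sin β) = 0.122580 rad; t = (α − φ) mod 2π = 1.305963 rad, q = (φ − β) mod 2π = 3.231893 rad → L = 4.56·(1.305963 + 9.333614 + 3.231893) = 4.56·13.871470 = 63.253905 m
LSR: p² = d² − 2 + 2cos(α−β) + 2d(sin α + sin β) = 123.149195; p = √p² = 11.097261; φ = atan2(−cos α − cos β, d + sin α + sin β) − atan2(−2, p) = 0.254448 rad; t = (φ − α) mod 2π = 5.109090 rad, q = (φ − β) mod 2π = 3.363761 rad → L = 4.56·(5.109090 + 11.097261 + 3.363761) = 4.56·19.570112 = 89.239710 m
RSL: p² = d² − 2 + 2cos(α−β) − 2d(sin α + sin β) = 83.749635; p = √p² = 9.151483; φ = atan2(cos α + cos β, d − sin α − sin β) − atan2(2, p) = -0.306851 rad; t = (α − φ) mod 2π = 1.735395 rad, q = (β − φ) mod 2π = 3.480724 rad → L = 4.56·(1.735395 + 9.151483 + 3.480724) = 4.56·14.367602 = 65.516264 m
RLR: c = (6 − d² + 2cos(α−β) + 2d(sin α − sin β))/8 = -9.889545, |c| > 1 → infeasible
LRL: c = (6 − d² + 2cos(α−β) − 2d(sin α − sin β))/8 = -15.146457, |c| > 1 → infeasible
Shortest: RSR with L = 63.253905 m ≈ 63.2539 m

63.2539 m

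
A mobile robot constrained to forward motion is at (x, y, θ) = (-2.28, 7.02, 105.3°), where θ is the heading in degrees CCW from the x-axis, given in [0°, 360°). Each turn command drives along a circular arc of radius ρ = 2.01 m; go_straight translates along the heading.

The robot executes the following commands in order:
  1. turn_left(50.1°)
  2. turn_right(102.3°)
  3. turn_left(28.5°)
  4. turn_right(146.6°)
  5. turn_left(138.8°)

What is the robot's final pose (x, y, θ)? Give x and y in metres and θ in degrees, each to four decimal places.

(3.7904, 13.1093, 73.8000°)

set_pose: (x, y, θ) = (-2.2800, 7.0200, 105.3000°), ρ = 2.01
turn_left(50.1°): centre at ρ to the left, rotate +50.1° → (-3.3820, 8.3172, 155.4000°)
turn_right(102.3°): centre at ρ to the right, rotate −102.3° → (-4.1527, 11.3516, 53.1000°)
turn_left(28.5°): centre at ρ to the left, rotate +28.5° → (-3.7716, 12.2648, 81.6000°)
turn_right(146.6°): centre at ρ to the right, rotate −146.6° → (0.0385, 12.8206, -65.0000° ≡ 295.0000°)
turn_left(138.8°): centre at ρ to the left, rotate +138.8° → (3.7904, 13.1093, 433.8000° ≡ 73.8000°)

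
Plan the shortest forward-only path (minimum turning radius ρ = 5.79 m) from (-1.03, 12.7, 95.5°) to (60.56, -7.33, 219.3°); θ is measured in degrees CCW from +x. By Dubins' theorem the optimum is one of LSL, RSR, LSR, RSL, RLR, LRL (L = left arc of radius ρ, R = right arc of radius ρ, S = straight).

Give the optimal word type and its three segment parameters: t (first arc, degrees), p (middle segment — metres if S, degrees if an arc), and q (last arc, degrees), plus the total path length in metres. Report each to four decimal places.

Let ψ = atan2(Δy, Δx) = atan2(-20.03, 61.59) = -18.0153° be the start→goal bearing.
Normalize: d = |goal − start| / ρ = 64.765184/5.79 = 11.185697, α = (θ_start − ψ) mod 360° = 113.5153° = 1.981216 rad, β = (θ_goal − ψ) mod 360° = 237.3153° = 4.141934 rad.
Common terms: sin α = 0.916953, cos α = -0.398994, sin β = -0.841655, cos β = -0.540015, cos(α−β) = -0.556296, d² = 125.119809. Work in radians in the unit-radius frame; every candidate has L = ρ·(t + p + q).
LSL: p² = 2 + d² − 2cos(α−β) + 2d(sin α − sin β) = 167.574925; p = √p² = 12.945073; φ = atan2(cos β − cos α, d + sin α − sin β) = -0.010894 rad; t = (φ − α) mod 2π = 4.291075 rad, q = (β − φ) mod 2π = 4.152828 rad → L = 5.79·(4.291075 + 12.945073 + 4.152828) = 5.79·21.388976 = 123.842173 m
RSR: p² = 2 + d² − 2cos(α−β) + 2d(sin β − sin α) = 88.889876; p = √p² = 9.428143; φ = atan2(cos α − cos β, d − sin α + sin β) = 0.014958 rad; t = (α − φ) mod 2π = 1.966258 rad, q = (φ − β) mod 2π = 2.156210 rad → L = 5.79·(1.966258 + 9.428143 + 2.156210) = 5.79·13.550610 = 78.458035 m
LSR: p² = d² − 2 + 2cos(α−β) + 2d(sin α + sin β) = 123.691748; p = √p² = 11.121679; φ = atan2(−cos α − cos β, d + sin α + sin β) − atan2(−2, p) = 0.261121 rad; t = (φ − α) mod 2π = 4.563090 rad, q = (φ − β) mod 2π = 2.402373 rad → L = 5.79·(4.563090 + 11.121679 + 2.402373) = 5.79·18.087142 = 104.724552 m
RSL: p² = d² − 2 + 2cos(α−β) − 2d(sin α + sin β) = 120.322688; p = √p² = 10.969170; φ = atan2(cos α + cos β, d − sin α − sin β) − atan2(2, p) = -0.264664 rad; t = (α − φ) mod 2π = 2.245880 rad, q = (β − φ) mod 2π = 4.406598 rad → L = 5.79·(2.245880 + 10.969170 + 4.406598) = 5.79·17.621647 = 102.029338 m
RLR: c = (6 − d² + 2cos(α−β) + 2d(sin α − sin β))/8 = -10.111234, |c| > 1 → infeasible
LRL: c = (6 − d² + 2cos(α−β) − 2d(sin α − sin β))/8 = -19.946866, |c| > 1 → infeasible
Shortest: RSR with L = 78.458035 m ≈ 78.4580 m
Convert RSR to answer units (arcs ×180/π): t = 1.966258·180/π = 112.6583°, p = ρ·p = 5.79·9.428143 = 54.5889 m, q = 2.156210·180/π = 123.5417°, L = 78.4580 m.

RSR: t = 112.6583°, p = 54.5889 m, q = 123.5417°, L = 78.4580 m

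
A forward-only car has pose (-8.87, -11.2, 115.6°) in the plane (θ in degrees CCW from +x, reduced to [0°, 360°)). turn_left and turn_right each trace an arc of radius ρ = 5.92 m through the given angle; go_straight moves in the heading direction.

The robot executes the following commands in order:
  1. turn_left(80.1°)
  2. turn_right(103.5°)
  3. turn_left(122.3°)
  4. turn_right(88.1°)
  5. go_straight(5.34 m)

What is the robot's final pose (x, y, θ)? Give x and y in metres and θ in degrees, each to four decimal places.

set_pose: (x, y, θ) = (-8.8700, -11.2000, 115.6000°), ρ = 5.92
turn_left(80.1°): centre at ρ to the left, rotate +80.1° → (-15.8108, -8.0588, 195.7000°)
turn_right(103.5°): centre at ρ to the right, rotate −103.5° → (-23.3284, -2.5869, 92.2000°)
turn_left(122.3°): centre at ρ to the left, rotate +122.3° → (-32.5972, 2.0646, 214.5000°)
turn_right(88.1°): centre at ρ to the right, rotate −88.1° → (-40.7153, 3.4304, 126.4000°)
go_straight(5.34): x += 5.34·cos θ, y += 5.34·sin θ → (-43.8841, 7.7286, 126.4000°)

(-43.8841, 7.7286, 126.4000°)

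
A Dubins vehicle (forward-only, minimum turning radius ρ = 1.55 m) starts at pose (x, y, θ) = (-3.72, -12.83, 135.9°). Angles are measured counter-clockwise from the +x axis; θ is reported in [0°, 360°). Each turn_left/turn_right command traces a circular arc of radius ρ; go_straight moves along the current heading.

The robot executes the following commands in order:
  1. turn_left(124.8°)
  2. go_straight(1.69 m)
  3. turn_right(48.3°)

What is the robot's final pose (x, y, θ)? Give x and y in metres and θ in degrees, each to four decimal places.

set_pose: (x, y, θ) = (-3.7200, -12.8300, 135.9000°), ρ = 1.55
turn_left(124.8°): centre at ρ to the left, rotate +124.8° → (-6.3283, -13.6926, 260.7000°)
go_straight(1.69): x += 1.69·cos θ, y += 1.69·sin θ → (-6.6014, -15.3604, 260.7000°)
turn_right(48.3°): centre at ρ to the right, rotate −48.3° → (-7.3005, -16.4186, 212.4000°)

(-7.3005, -16.4186, 212.4000°)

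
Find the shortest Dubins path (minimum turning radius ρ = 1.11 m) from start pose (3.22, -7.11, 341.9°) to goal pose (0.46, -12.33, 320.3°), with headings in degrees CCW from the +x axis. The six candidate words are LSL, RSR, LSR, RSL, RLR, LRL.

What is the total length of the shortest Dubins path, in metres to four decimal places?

7.8320 m

Let ψ = atan2(Δy, Δx) = atan2(-5.22, -2.76) = -117.8670° be the start→goal bearing.
Normalize: d = |goal − start| / ρ = 5.904744/1.11 = 5.319589, α = (θ_start − ψ) mod 360° = 99.7670° = 1.741263 rad, β = (θ_goal − ψ) mod 360° = 78.1670° = 1.364272 rad.
Common terms: sin α = 0.985506, cos α = -0.169642, sin β = 0.978749, cos β = 0.205060, cos(α−β) = 0.929776, d² = 28.298028. Work in radians in the unit-radius frame; every candidate has L = ρ·(t + p + q).
LSL: p² = 2 + d² − 2cos(α−β) + 2d(sin α − sin β) = 28.510356; p = √p² = 5.339509; φ = atan2(cos β − cos α, d + sin α − sin β) = 0.070233 rad; t = (φ − α) mod 2π = 4.612156 rad, q = (β − φ) mod 2π = 1.294039 rad → L = 1.11·(4.612156 + 5.339509 + 1.294039) = 1.11·11.245703 = 12.482731 m
RSR: p² = 2 + d² − 2cos(α−β) + 2d(sin β − sin α) = 28.366593; p = √p² = 5.326030; φ = atan2(cos α − cos β, d − sin α + sin β) = -0.070411 rad; t = (α − φ) mod 2π = 1.811674 rad, q = (φ − β) mod 2π = 4.848503 rad → L = 1.11·(1.811674 + 5.326030 + 4.848503) = 1.11·11.986206 = 13.304689 m
LSR: p² = d² − 2 + 2cos(α−β) + 2d(sin α + sin β) = 49.055642; p = √p² = 7.003973; φ = atan2(−cos α − cos β, d + sin α + sin β) − atan2(−2, p) = 0.273287 rad; t = (φ − α) mod 2π = 4.815210 rad, q = (φ − β) mod 2π = 5.192201 rad → L = 1.11·(4.815210 + 7.003973 + 5.192201) = 1.11·17.011384 = 18.882637 m
RSL: p² = d² − 2 + 2cos(α−β) − 2d(sin α + sin β) = 7.259520; p = √p² = 2.694350; φ = atan2(cos α + cos β, d − sin α − sin β) − atan2(2, p) = -0.627996 rad; t = (α − φ) mod 2π = 2.369259 rad, q = (β − φ) mod 2π = 1.992267 rad → L = 1.11·(2.369259 + 2.694350 + 1.992267) = 1.11·7.055876 = 7.832022 m
RLR: c = (6 − d² + 2cos(α−β) + 2d(sin α − sin β))/8 = -2.545824, |c| > 1 → infeasible
LRL: c = (6 − d² + 2cos(α−β) − 2d(sin α − sin β))/8 = -2.563795, |c| > 1 → infeasible
Shortest: RSL with L = 7.832022 m ≈ 7.8320 m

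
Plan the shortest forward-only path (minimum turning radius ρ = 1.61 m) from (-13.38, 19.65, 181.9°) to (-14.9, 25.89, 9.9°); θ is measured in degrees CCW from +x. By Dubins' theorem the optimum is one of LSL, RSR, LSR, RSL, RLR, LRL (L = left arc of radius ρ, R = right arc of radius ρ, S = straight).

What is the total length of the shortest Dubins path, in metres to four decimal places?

Let ψ = atan2(Δy, Δx) = atan2(6.24, -1.52) = 103.6900° be the start→goal bearing.
Normalize: d = |goal − start| / ρ = 6.422461/1.61 = 3.989106, α = (θ_start − ψ) mod 360° = 78.2100° = 1.365021 rad, β = (θ_goal − ψ) mod 360° = 266.2100° = 4.646240 rad.
Common terms: sin α = 0.978903, cos α = 0.204326, sin β = -0.997813, cos β = -0.066101, cos(α−β) = -0.990268, d² = 15.912966. Work in radians in the unit-radius frame; every candidate has L = ρ·(t + p + q).
LSL: p² = 2 + d² − 2cos(α−β) + 2d(sin α − sin β) = 35.664160; p = √p² = 5.971948; φ = atan2(cos β − cos α, d + sin α − sin β) = -0.045298 rad; t = (φ − α) mod 2π = 4.872866 rad, q = (β − φ) mod 2π = 4.691538 rad → L = 1.61·(4.872866 + 5.971948 + 4.691538) = 1.61·15.536352 = 25.013527 m
RSR: p² = 2 + d² − 2cos(α−β) + 2d(sin β − sin α) = 4.122845; p = √p² = 2.030479; φ = atan2(cos α − cos β, d − sin α + sin β) = 0.133581 rad; t = (α − φ) mod 2π = 1.231441 rad, q = (φ − β) mod 2π = 1.770526 rad → L = 1.61·(1.231441 + 2.030479 + 1.770526) = 1.61·5.032445 = 8.102237 m
LSR: p² = d² − 2 + 2cos(α−β) + 2d(sin α + sin β) = 11.781562; p = √p² = 3.432428; φ = atan2(−cos α − cos β, d + sin α + sin β) − atan2(−2, p) = 0.492784 rad; t = (φ − α) mod 2π = 5.410948 rad, q = (φ − β) mod 2π = 2.129729 rad → L = 1.61·(5.410948 + 3.432428 + 2.129729) = 1.61·10.973104 = 17.666698 m
RSL: p² = d² − 2 + 2cos(α−β) − 2d(sin α + sin β) = 12.083299; p = √p² = 3.476104; φ = atan2(cos α + cos β, d − sin α − sin β) − atan2(2, p) = -0.487629 rad; t = (α − φ) mod 2π = 1.852650 rad, q = (β − φ) mod 2π = 5.133869 rad → L = 1.61·(1.852650 + 3.476104 + 5.133869) = 1.61·10.462623 = 16.844823 m
RLR: c = (6 − d² + 2cos(α−β) + 2d(sin α − sin β))/8 = 0.484644; p = 2π − arccos c = 5.218346 rad; φ = atan2(cos α − cos β, d − sin α + sin β) = 0.133581 rad; t = (α − φ + p/2) mod 2π = 3.840613 rad, q = (α − β − t + p) mod 2π = 4.379699 rad → L = 1.61·(3.840613 + 5.218346 + 4.379699) = 1.61·13.438658 = 21.636239 m
LRL: c = (6 − d² + 2cos(α−β) − 2d(sin α − sin β))/8 = -3.458020, |c| > 1 → infeasible
Shortest: RSR with L = 8.102237 m ≈ 8.1022 m

8.1022 m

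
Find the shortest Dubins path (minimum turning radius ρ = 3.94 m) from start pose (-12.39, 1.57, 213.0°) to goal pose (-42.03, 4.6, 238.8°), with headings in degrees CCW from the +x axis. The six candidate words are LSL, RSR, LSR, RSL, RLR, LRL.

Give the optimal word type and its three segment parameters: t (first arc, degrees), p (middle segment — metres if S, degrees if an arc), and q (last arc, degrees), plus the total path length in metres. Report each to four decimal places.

RSL: t = 46.4924°, p = 22.9180 m, q = 72.2924°, L = 31.0863 m

Let ψ = atan2(Δy, Δx) = atan2(3.03, -29.64) = 174.1631° be the start→goal bearing.
Normalize: d = |goal − start| / ρ = 29.794471/3.94 = 7.562048, α = (θ_start − ψ) mod 360° = 38.8369° = 0.677831 rad, β = (θ_goal − ψ) mod 360° = 64.6369° = 1.128126 rad.
Common terms: sin α = 0.627105, cos α = 0.778934, sin β = 0.903611, cos β = 0.428354, cos(α−β) = 0.900319, d² = 57.184577. Work in radians in the unit-radius frame; every candidate has L = ρ·(t + p + q).
LSL: p² = 2 + d² − 2cos(α−β) + 2d(sin α − sin β) = 53.202038; p = √p² = 7.293973; φ = atan2(cos β − cos α, d + sin α − sin β) = -0.048083 rad; t = (φ − α) mod 2π = 5.557271 rad, q = (β − φ) mod 2π = 1.176209 rad → L = 3.94·(5.557271 + 7.293973 + 1.176209) = 3.94·14.027453 = 55.268165 m
RSR: p² = 2 + d² − 2cos(α−β) + 2d(sin β − sin α) = 61.565841; p = √p² = 7.846390; φ = atan2(cos α − cos β, d − sin α + sin β) = 0.044695 rad; t = (α − φ) mod 2π = 0.633136 rad, q = (φ − β) mod 2π = 5.199754 rad → L = 3.94·(0.633136 + 7.846390 + 5.199754) = 3.94·13.679281 = 53.896366 m
LSR: p² = d² − 2 + 2cos(α−β) + 2d(sin α + sin β) = 80.135921; p = √p² = 8.951867; φ = atan2(−cos α − cos β, d + sin α + sin β) − atan2(−2, p) = 0.087805 rad; t = (φ − α) mod 2π = 5.693159 rad, q = (φ − β) mod 2π = 5.242864 rad → L = 3.94·(5.693159 + 8.951867 + 5.242864) = 3.94·19.887889 = 78.358283 m
RSL: p² = d² − 2 + 2cos(α−β) − 2d(sin α + sin β) = 33.834508; p = √p² = 5.816744; φ = atan2(cos α + cos β, d − sin α − sin β) − atan2(2, p) = -0.133614 rad; t = (α − φ) mod 2π = 0.811445 rad, q = (β − φ) mod 2π = 1.261740 rad → L = 3.94·(0.811445 + 5.816744 + 1.261740) = 3.94·7.889929 = 31.086320 m
RLR: c = (6 − d² + 2cos(α−β) + 2d(sin α − sin β))/8 = -6.695730, |c| > 1 → infeasible
LRL: c = (6 − d² + 2cos(α−β) − 2d(sin α − sin β))/8 = -5.650255, |c| > 1 → infeasible
Shortest: RSL with L = 31.086320 m ≈ 31.0863 m
Convert RSL to answer units (arcs ×180/π): t = 0.811445·180/π = 46.4924°, p = ρ·p = 3.94·5.816744 = 22.9180 m, q = 1.261740·180/π = 72.2924°, L = 31.0863 m.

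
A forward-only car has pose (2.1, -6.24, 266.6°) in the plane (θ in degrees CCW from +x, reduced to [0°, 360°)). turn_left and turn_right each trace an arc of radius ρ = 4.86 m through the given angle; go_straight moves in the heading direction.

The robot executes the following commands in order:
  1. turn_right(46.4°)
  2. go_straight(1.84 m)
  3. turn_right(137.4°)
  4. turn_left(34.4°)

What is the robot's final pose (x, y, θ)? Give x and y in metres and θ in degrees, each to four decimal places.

(-9.4776, -3.6997, 117.2000°)

set_pose: (x, y, θ) = (2.1000, -6.2400, 266.6000°), ρ = 4.86
turn_right(46.4°): centre at ρ to the right, rotate −46.4° → (0.3855, -9.6638, 220.2000°)
go_straight(1.84): x += 1.84·cos θ, y += 1.84·sin θ → (-1.0199, -10.8515, 220.2000°)
turn_right(137.4°): centre at ρ to the right, rotate −137.4° → (-8.9785, -6.5303, 82.8000°)
turn_left(34.4°): centre at ρ to the left, rotate +34.4° → (-9.4776, -3.6997, 117.2000°)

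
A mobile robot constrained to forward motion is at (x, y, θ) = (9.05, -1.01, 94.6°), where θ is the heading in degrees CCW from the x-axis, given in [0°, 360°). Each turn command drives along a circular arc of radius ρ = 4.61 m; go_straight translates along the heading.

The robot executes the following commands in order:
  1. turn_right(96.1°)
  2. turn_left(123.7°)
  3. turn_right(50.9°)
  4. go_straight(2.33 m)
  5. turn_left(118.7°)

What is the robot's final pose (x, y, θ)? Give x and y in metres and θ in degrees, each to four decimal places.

(12.9016, 23.1927, 190.0000°)

set_pose: (x, y, θ) = (9.0500, -1.0100, 94.6000°), ρ = 4.61
turn_right(96.1°): centre at ρ to the right, rotate −96.1° → (13.7658, 3.9681, -1.5000° ≡ 358.5000°)
turn_left(123.7°): centre at ρ to the left, rotate +123.7° → (17.7875, 11.0331, 482.2000° ≡ 122.2000°)
turn_right(50.9°): centre at ρ to the right, rotate −50.9° → (17.3218, 14.9677, 71.3000°)
go_straight(2.33): x += 2.33·cos θ, y += 2.33·sin θ → (18.0688, 17.1747, 71.3000°)
turn_left(118.7°): centre at ρ to the left, rotate +118.7° → (12.9016, 23.1927, 190.0000°)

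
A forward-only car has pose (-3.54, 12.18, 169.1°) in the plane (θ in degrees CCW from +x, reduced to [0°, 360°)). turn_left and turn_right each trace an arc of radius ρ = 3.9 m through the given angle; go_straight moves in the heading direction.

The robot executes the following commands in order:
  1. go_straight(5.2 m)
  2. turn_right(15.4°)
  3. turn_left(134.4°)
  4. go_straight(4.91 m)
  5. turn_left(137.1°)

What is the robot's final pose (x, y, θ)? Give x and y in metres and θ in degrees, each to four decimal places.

set_pose: (x, y, θ) = (-3.5400, 12.1800, 169.1000°), ρ = 3.9
go_straight(5.2): x += 5.2·cos θ, y += 5.2·sin θ → (-8.6462, 13.1633, 169.1000°)
turn_right(15.4°): centre at ρ to the right, rotate −15.4° → (-9.6367, 13.4966, 153.7000°)
turn_left(134.4°): centre at ρ to the left, rotate +134.4° → (-15.0717, 8.7887, 288.1000°)
go_straight(4.91): x += 4.91·cos θ, y += 4.91·sin θ → (-13.5463, 4.1217, 288.1000°)
turn_left(137.1°): centre at ρ to the left, rotate +137.1° → (-6.2989, 3.6974, 425.2000° ≡ 65.2000°)

(-6.2989, 3.6974, 65.2000°)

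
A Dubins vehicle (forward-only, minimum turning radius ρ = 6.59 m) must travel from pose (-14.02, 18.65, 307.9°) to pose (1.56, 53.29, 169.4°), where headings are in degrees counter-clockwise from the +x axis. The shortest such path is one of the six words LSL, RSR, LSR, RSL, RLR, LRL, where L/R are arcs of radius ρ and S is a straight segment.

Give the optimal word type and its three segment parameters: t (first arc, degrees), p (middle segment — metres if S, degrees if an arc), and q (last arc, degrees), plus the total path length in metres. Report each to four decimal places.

LSL: t = 121.2844°, p = 25.7982 m, q = 100.2156°, L = 51.2745 m

Let ψ = atan2(Δy, Δx) = atan2(34.64, 15.58) = 65.7833° be the start→goal bearing.
Normalize: d = |goal − start| / ρ = 37.982443/6.59 = 5.763648, α = (θ_start − ψ) mod 360° = 242.1167° = 4.225734 rad, β = (θ_goal − ψ) mod 360° = 103.6167° = 1.808453 rad.
Common terms: sin α = -0.883902, cos α = -0.467672, sin β = 0.971892, cos β = -0.235426, cos(α−β) = -0.748956, d² = 33.219644. Work in radians in the unit-radius frame; every candidate has L = ρ·(t + p + q).
LSL: p² = 2 + d² − 2cos(α−β) + 2d(sin α − sin β) = 15.325260; p = √p² = 3.914749; φ = atan2(cos β − cos α, d + sin α − sin β) = 0.059361 rad; t = (φ − α) mod 2π = 2.116812 rad, q = (β − φ) mod 2π = 1.749093 rad → L = 6.59·(2.116812 + 3.914749 + 1.749093) = 6.59·7.780653 = 51.274505 m
RSR: p² = 2 + d² − 2cos(α−β) + 2d(sin β − sin α) = 58.109850; p = √p² = 7.622982; φ = atan2(cos α − cos β, d − sin α + sin β) = -0.030471 rad; t = (α − φ) mod 2π = 4.256205 rad, q = (φ − β) mod 2π = 4.444261 rad → L = 6.59·(4.256205 + 7.622982 + 4.444261) = 6.59·16.323448 = 107.571522 m
LSR: p² = d² − 2 + 2cos(α−β) + 2d(sin α + sin β) = 30.736018; p = √p² = 5.544007; φ = atan2(−cos α − cos β, d + sin α + sin β) − atan2(−2, p) = 0.465800 rad; t = (φ − α) mod 2π = 2.523251 rad, q = (φ − β) mod 2π = 4.940532 rad → L = 6.59·(2.523251 + 5.544007 + 4.940532) = 6.59·13.007790 = 85.721339 m
RSL: p² = d² − 2 + 2cos(α−β) − 2d(sin α + sin β) = 28.707446; p = √p² = 5.357933; φ = atan2(cos α + cos β, d − sin α − sin β) − atan2(2, p) = -0.480512 rad; t = (α − φ) mod 2π = 4.706246 rad, q = (β − φ) mod 2π = 2.288965 rad → L = 6.59·(4.706246 + 5.357933 + 2.288965) = 6.59·12.353144 = 81.407222 m
RLR: c = (6 − d² + 2cos(α−β) + 2d(sin α − sin β))/8 = -6.263731, |c| > 1 → infeasible
LRL: c = (6 − d² + 2cos(α−β) − 2d(sin α − sin β))/8 = -0.915657; p = 2π − arccos c = 3.555248 rad; φ = atan2(cos β − cos α, d + sin α − sin β) = 0.059361 rad; t = (φ − α + p/2) mod 2π = 3.894436 rad, q = (β − α − t + p) mod 2π = 3.526717 rad → L = 6.59·(3.894436 + 3.555248 + 3.526717) = 6.59·10.976401 = 72.334483 m
Shortest: LSL with L = 51.274505 m ≈ 51.2745 m
Convert LSL to answer units (arcs ×180/π): t = 2.116812·180/π = 121.2844°, p = ρ·p = 6.59·3.914749 = 25.7982 m, q = 1.749093·180/π = 100.2156°, L = 51.2745 m.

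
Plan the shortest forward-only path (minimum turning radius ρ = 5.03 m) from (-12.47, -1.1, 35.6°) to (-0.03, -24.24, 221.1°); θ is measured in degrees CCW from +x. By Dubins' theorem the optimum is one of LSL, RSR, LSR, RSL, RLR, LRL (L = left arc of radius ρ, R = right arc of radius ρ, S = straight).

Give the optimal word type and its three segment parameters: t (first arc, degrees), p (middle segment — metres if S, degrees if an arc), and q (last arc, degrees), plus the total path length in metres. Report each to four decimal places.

Let ψ = atan2(Δy, Δx) = atan2(-23.14, 12.44) = -61.7376° be the start→goal bearing.
Normalize: d = |goal − start| / ρ = 26.271909/5.03 = 5.223044, α = (θ_start − ψ) mod 360° = 97.3376° = 1.698862 rad, β = (θ_goal − ψ) mod 360° = 282.8376° = 4.936448 rad.
Common terms: sin α = 0.991811, cos α = -0.127716, sin β = -0.975004, cos β = 0.222189, cos(α−β) = -0.995396, d² = 27.280184. Work in radians in the unit-radius frame; every candidate has L = ρ·(t + p + q).
LSL: p² = 2 + d² − 2cos(α−β) + 2d(sin α − sin β) = 51.816490; p = √p² = 7.198367; φ = atan2(cos β − cos α, d + sin α − sin β) = 0.048628 rad; t = (φ − α) mod 2π = 4.632951 rad, q = (β − φ) mod 2π = 4.887820 rad → L = 5.03·(4.632951 + 7.198367 + 4.887820) = 5.03·16.719138 = 84.097265 m
RSR: p² = 2 + d² − 2cos(α−β) + 2d(sin β − sin α) = 10.725463; p = √p² = 3.274975; φ = atan2(cos α − cos β, d − sin α + sin β) = -0.107047 rad; t = (α − φ) mod 2π = 1.805909 rad, q = (φ − β) mod 2π = 1.239691 rad → L = 5.03·(1.805909 + 3.274975 + 1.239691) = 5.03·6.320575 = 31.792491 m
LSR: p² = d² − 2 + 2cos(α−β) + 2d(sin α + sin β) = 23.464960; p = √p² = 4.844064; φ = atan2(−cos α − cos β, d + sin α + sin β) − atan2(−2, p) = 0.373529 rad; t = (φ − α) mod 2π = 4.957852 rad, q = (φ − β) mod 2π = 1.720267 rad → L = 5.03·(4.957852 + 4.844064 + 1.720267) = 5.03·11.522183 = 57.956582 m
RSL: p² = d² − 2 + 2cos(α−β) − 2d(sin α + sin β) = 23.113822; p = √p² = 4.807684; φ = atan2(cos α + cos β, d − sin α − sin β) − atan2(2, p) = -0.376079 rad; t = (α − φ) mod 2π = 2.074942 rad, q = (β − φ) mod 2π = 5.312528 rad → L = 5.03·(2.074942 + 4.807684 + 5.312528) = 5.03·12.195153 = 61.341621 m
RLR: c = (6 − d² + 2cos(α−β) + 2d(sin α − sin β))/8 = -0.340683; p = 2π − arccos c = 4.364746 rad; φ = atan2(cos α − cos β, d − sin α + sin β) = -0.107047 rad; t = (α − φ + p/2) mod 2π = 3.988282 rad, q = (α − β − t + p) mod 2π = 3.422064 rad → L = 5.03·(3.988282 + 4.364746 + 3.422064) = 5.03·11.775091 = 59.228709 m
LRL: c = (6 − d² + 2cos(α−β) − 2d(sin α − sin β))/8 = -5.477061, |c| > 1 → infeasible
Shortest: RSR with L = 31.792491 m ≈ 31.7925 m
Convert RSR to answer units (arcs ×180/π): t = 1.805909·180/π = 103.4710°, p = ρ·p = 5.03·3.274975 = 16.4731 m, q = 1.239691·180/π = 71.0290°, L = 31.7925 m.

RSR: t = 103.4710°, p = 16.4731 m, q = 71.0290°, L = 31.7925 m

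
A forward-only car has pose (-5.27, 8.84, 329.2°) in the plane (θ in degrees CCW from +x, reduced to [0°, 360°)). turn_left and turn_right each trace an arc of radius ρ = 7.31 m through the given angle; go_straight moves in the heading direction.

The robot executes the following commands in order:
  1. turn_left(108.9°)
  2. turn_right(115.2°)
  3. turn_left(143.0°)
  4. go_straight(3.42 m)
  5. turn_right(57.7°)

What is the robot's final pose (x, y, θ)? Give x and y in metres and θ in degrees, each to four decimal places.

set_pose: (x, y, θ) = (-5.2700, 8.8400, 329.2000°), ρ = 7.31
turn_left(108.9°): centre at ρ to the left, rotate +108.9° → (5.6259, 13.6116, 438.1000° ≡ 78.1000°)
turn_right(115.2°): centre at ρ to the right, rotate −115.2° → (17.1883, 17.9346, -37.1000° ≡ 322.9000°)
turn_left(143.0°): centre at ρ to the left, rotate +143.0° → (28.6281, 25.7676, 465.9000° ≡ 105.9000°)
go_straight(3.42): x += 3.42·cos θ, y += 3.42·sin θ → (27.6911, 29.0568, 105.9000°)
turn_right(57.7°): centre at ρ to the right, rotate −57.7° → (29.2720, 35.9318, 48.2000°)

(29.2720, 35.9318, 48.2000°)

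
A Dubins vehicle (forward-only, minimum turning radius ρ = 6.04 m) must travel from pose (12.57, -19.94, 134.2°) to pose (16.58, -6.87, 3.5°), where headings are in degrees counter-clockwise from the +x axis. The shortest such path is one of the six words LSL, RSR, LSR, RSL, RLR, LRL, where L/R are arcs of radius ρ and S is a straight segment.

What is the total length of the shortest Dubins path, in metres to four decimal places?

Let ψ = atan2(Δy, Δx) = atan2(13.07, 4.01) = 72.9435° be the start→goal bearing.
Normalize: d = |goal − start| / ρ = 13.671320/6.04 = 2.263464, α = (θ_start − ψ) mod 360° = 61.2565° = 1.069128 rad, β = (θ_goal − ψ) mod 360° = 290.5565° = 5.071168 rad.
Common terms: sin α = 0.876781, cos α = 0.480889, sin β = -0.936326, cos β = 0.351131, cos(α−β) = -0.652098, d² = 5.123268. Work in radians in the unit-radius frame; every candidate has L = ρ·(t + p + q).
LSL: p² = 2 + d² − 2cos(α−β) + 2d(sin α − sin β) = 16.635271; p = √p² = 4.078636; φ = atan2(cos β − cos α, d + sin α − sin β) = -0.031819 rad; t = (φ − α) mod 2π = 5.182238 rad, q = (β − φ) mod 2π = 5.102987 rad → L = 6.04·(5.182238 + 4.078636 + 5.102987) = 6.04·14.363861 = 86.757722 m
RSR: p² = 2 + d² − 2cos(α−β) + 2d(sin β − sin α) = 0.219658; p = √p² = 0.468676; φ = atan2(cos α − cos β, d − sin α + sin β) = 0.280526 rad; t = (α − φ) mod 2π = 0.788602 rad, q = (φ − β) mod 2π = 1.492543 rad → L = 6.04·(0.788602 + 0.468676 + 1.492543) = 6.04·2.749822 = 16.608924 m
LSR: p² = d² − 2 + 2cos(α−β) + 2d(sin α + sin β) = 1.549515; p = √p² = 1.244795; φ = atan2(−cos α − cos β, d + sin α + sin β) − atan2(−2, p) = 0.653094 rad; t = (φ − α) mod 2π = 5.867151 rad, q = (φ − β) mod 2π = 1.865111 rad → L = 6.04·(5.867151 + 1.244795 + 1.865111) = 6.04·8.977058 = 54.221428 m
RSL: p² = d² − 2 + 2cos(α−β) − 2d(sin α + sin β) = 2.088626; p = √p² = 1.445208; φ = atan2(cos α + cos β, d − sin α − sin β) − atan2(2, p) = -0.601130 rad; t = (α − φ) mod 2π = 1.670258 rad, q = (β − φ) mod 2π = 5.672298 rad → L = 6.04·(1.670258 + 1.445208 + 5.672298) = 6.04·8.787764 = 53.078096 m
RLR: c = (6 − d² + 2cos(α−β) + 2d(sin α − sin β))/8 = 0.972543; p = 2π − arccos c = 6.048308 rad; φ = atan2(cos α − cos β, d − sin α + sin β) = 0.280526 rad; t = (α − φ + p/2) mod 2π = 3.812756 rad, q = (α − β − t + p) mod 2π = 4.516697 rad → L = 6.04·(3.812756 + 6.048308 + 4.516697) = 6.04·14.377760 = 86.841673 m
LRL: c = (6 − d² + 2cos(α−β) − 2d(sin α − sin β))/8 = -1.079409, |c| > 1 → infeasible
Shortest: RSR with L = 16.608924 m ≈ 16.6089 m

16.6089 m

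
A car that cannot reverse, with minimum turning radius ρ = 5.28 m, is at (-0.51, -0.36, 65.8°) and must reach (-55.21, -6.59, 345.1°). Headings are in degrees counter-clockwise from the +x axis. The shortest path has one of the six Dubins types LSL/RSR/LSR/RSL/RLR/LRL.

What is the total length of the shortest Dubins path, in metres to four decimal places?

Let ψ = atan2(Δy, Δx) = atan2(-6.23, -54.70) = -173.5024° be the start→goal bearing.
Normalize: d = |goal − start| / ρ = 55.053637/5.28 = 10.426825, α = (θ_start − ψ) mod 360° = 239.3024° = 4.176614 rad, β = (θ_goal − ψ) mod 360° = 158.6024° = 2.768133 rad.
Common terms: sin α = -0.859873, cos α = -0.510508, sin β = 0.364839, cos β = -0.931071, cos(α−β) = 0.161604, d² = 108.718682. Work in radians in the unit-radius frame; every candidate has L = ρ·(t + p + q).
LSL: p² = 2 + d² − 2cos(α−β) + 2d(sin α − sin β) = 84.855763; p = √p² = 9.211719; φ = atan2(cos β − cos α, d + sin α − sin β) = -0.045671 rad; t = (φ − α) mod 2π = 2.060900 rad, q = (β − φ) mod 2π = 2.813804 rad → L = 5.28·(2.060900 + 9.211719 + 2.813804) = 5.28·14.086423 = 74.376316 m
RSR: p² = 2 + d² − 2cos(α−β) + 2d(sin β − sin α) = 135.935185; p = √p² = 11.659125; φ = atan2(cos α − cos β, d − sin α + sin β) = 0.036079 rad; t = (α − φ) mod 2π = 4.140535 rad, q = (φ − β) mod 2π = 3.551131 rad → L = 5.28·(4.140535 + 11.659125 + 3.551131) = 5.28·19.350791 = 102.172174 m
LSR: p² = d² − 2 + 2cos(α−β) + 2d(sin α + sin β) = 96.718608; p = √p² = 9.834562; φ = atan2(−cos α − cos β, d + sin α + sin β) − atan2(−2, p) = 0.344770 rad; t = (φ − α) mod 2π = 2.451341 rad, q = (φ − β) mod 2π = 3.859822 rad → L = 5.28·(2.451341 + 9.834562 + 3.859822) = 5.28·16.145725 = 85.249426 m
RSL: p² = d² − 2 + 2cos(α−β) − 2d(sin α + sin β) = 117.365171; p = √p² = 10.833521; φ = atan2(cos α + cos β, d − sin α − sin β) − atan2(2, p) = -0.313788 rad; t = (α − φ) mod 2π = 4.490402 rad, q = (β − φ) mod 2π = 3.081922 rad → L = 5.28·(4.490402 + 10.833521 + 3.081922) = 5.28·18.405845 = 97.182860 m
RLR: c = (6 − d² + 2cos(α−β) + 2d(sin α − sin β))/8 = -15.991898, |c| > 1 → infeasible
LRL: c = (6 − d² + 2cos(α−β) − 2d(sin α − sin β))/8 = -9.606970, |c| > 1 → infeasible
Shortest: LSL with L = 74.376316 m ≈ 74.3763 m

74.3763 m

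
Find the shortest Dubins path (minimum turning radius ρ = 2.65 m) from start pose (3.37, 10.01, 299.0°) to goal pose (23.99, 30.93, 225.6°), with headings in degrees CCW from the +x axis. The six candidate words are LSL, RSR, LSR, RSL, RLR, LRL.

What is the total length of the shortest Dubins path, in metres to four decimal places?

Let ψ = atan2(Δy, Δx) = atan2(20.92, 20.62) = 45.4138° be the start→goal bearing.
Normalize: d = |goal − start| / ρ = 29.373982/2.65 = 11.084521, α = (θ_start − ψ) mod 360° = 253.5862° = 4.425914 rad, β = (θ_goal − ψ) mod 360° = 180.1862° = 3.144843 rad.
Common terms: sin α = -0.959246, cos α = -0.282572, sin β = -0.003250, cos β = -0.999995, cos(α−β) = 0.285688, d² = 122.866614. Work in radians in the unit-radius frame; every candidate has L = ρ·(t + p + q).
LSL: p² = 2 + d² − 2cos(α−β) + 2d(sin α − sin β) = 103.101724; p = √p² = 10.153902; φ = atan2(cos β − cos α, d + sin α − sin β) = -0.070714 rad; t = (φ − α) mod 2π = 1.786557 rad, q = (β − φ) mod 2π = 3.215557 rad → L = 2.65·(1.786557 + 10.153902 + 3.215557) = 2.65·15.156016 = 40.163441 m
RSR: p² = 2 + d² − 2cos(α−β) + 2d(sin β − sin α) = 145.488752; p = √p² = 12.061872; φ = atan2(cos α − cos β, d − sin α + sin β) = 0.059514 rad; t = (α − φ) mod 2π = 4.366401 rad, q = (φ − β) mod 2π = 3.197856 rad → L = 2.65·(4.366401 + 12.061872 + 3.197856) = 2.65·19.626129 = 52.009241 m
LSR: p² = d² − 2 + 2cos(α−β) + 2d(sin α + sin β) = 100.100372; p = √p² = 10.005017; φ = atan2(−cos α − cos β, d + sin α + sin β) − atan2(−2, p) = 0.323338 rad; t = (φ − α) mod 2π = 2.180609 rad, q = (φ − β) mod 2π = 3.461680 rad → L = 2.65·(2.180609 + 10.005017 + 3.461680) = 2.65·15.647307 = 41.465362 m
RSL: p² = d² − 2 + 2cos(α−β) − 2d(sin α + sin β) = 142.775610; p = √p² = 11.948875; φ = atan2(cos α + cos β, d − sin α − sin β) − atan2(2, p) = -0.271906 rad; t = (α − φ) mod 2π = 4.697821 rad, q = (β − φ) mod 2π = 3.416749 rad → L = 2.65·(4.697821 + 11.948875 + 3.416749) = 2.65·20.063445 = 53.168129 m
RLR: c = (6 − d² + 2cos(α−β) + 2d(sin α − sin β))/8 = -17.186094, |c| > 1 → infeasible
LRL: c = (6 − d² + 2cos(α−β) − 2d(sin α − sin β))/8 = -11.887715, |c| > 1 → infeasible
Shortest: LSL with L = 40.163441 m ≈ 40.1634 m

40.1634 m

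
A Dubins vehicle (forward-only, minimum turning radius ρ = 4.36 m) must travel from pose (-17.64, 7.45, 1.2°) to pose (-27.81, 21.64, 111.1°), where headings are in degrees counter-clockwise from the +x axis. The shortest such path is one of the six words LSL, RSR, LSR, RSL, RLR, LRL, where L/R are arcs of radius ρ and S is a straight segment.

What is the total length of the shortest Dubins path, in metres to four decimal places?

Let ψ = atan2(Δy, Δx) = atan2(14.19, -10.17) = 125.6292° be the start→goal bearing.
Normalize: d = |goal − start| / ρ = 17.458093/4.36 = 4.004150, α = (θ_start − ψ) mod 360° = 235.5708° = 4.111485 rad, β = (θ_goal − ψ) mod 360° = 345.4708° = 6.029602 rad.
Common terms: sin α = -0.824825, cos α = -0.565388, sin β = -0.250874, cos β = 0.968020, cos(α−β) = -0.340380, d² = 16.033215. Work in radians in the unit-radius frame; every candidate has L = ρ·(t + p + q).
LSL: p² = 2 + d² − 2cos(α−β) + 2d(sin α − sin β) = 14.117603; p = √p² = 3.757340; φ = atan2(cos β − cos α, d + sin α − sin β) = 0.420383 rad; t = (φ − α) mod 2π = 2.592083 rad, q = (β − φ) mod 2π = 5.609219 rad → L = 4.36·(2.592083 + 3.757340 + 5.609219) = 4.36·11.958642 = 52.139679 m
RSR: p² = 2 + d² − 2cos(α−β) + 2d(sin β − sin α) = 23.310345; p = √p² = 4.828079; φ = atan2(cos α − cos β, d − sin α + sin β) = -0.323200 rad; t = (α − φ) mod 2π = 4.434685 rad, q = (φ − β) mod 2π = 6.213569 rad → L = 4.36·(4.434685 + 4.828079 + 6.213569) = 4.36·15.476333 = 67.476810 m
LSR: p² = d² − 2 + 2cos(α−β) + 2d(sin α + sin β) = 4.737935; p = √p² = 2.176680; φ = atan2(−cos α − cos β, d + sin α + sin β) − atan2(−2, p) = 0.606489 rad; t = (φ − α) mod 2π = 2.778189 rad, q = (φ − β) mod 2π = 0.860072 rad → L = 4.36·(2.778189 + 2.176680 + 0.860072) = 4.36·5.814941 = 25.353141 m
RSL: p² = d² − 2 + 2cos(α−β) − 2d(sin α + sin β) = 21.966976; p = √p² = 4.686894; φ = atan2(cos α + cos β, d − sin α − sin β) − atan2(2, p) = -0.324233 rad; t = (α − φ) mod 2π = 4.435718 rad, q = (β − φ) mod 2π = 0.070650 rad → L = 4.36·(4.435718 + 4.686894 + 0.070650) = 4.36·9.193262 = 40.082623 m
RLR: c = (6 − d² + 2cos(α−β) + 2d(sin α − sin β))/8 = -1.913793, |c| > 1 → infeasible
LRL: c = (6 − d² + 2cos(α−β) − 2d(sin α − sin β))/8 = -0.764700; p = 2π − arccos c = 3.841813 rad; φ = atan2(cos β − cos α, d + sin α − sin β) = 0.420383 rad; t = (φ − α + p/2) mod 2π = 4.512989 rad, q = (β − α − t + p) mod 2π = 1.246941 rad → L = 4.36·(4.512989 + 3.841813 + 1.246941) = 4.36·9.601743 = 41.863597 m
Shortest: LSR with L = 25.353141 m ≈ 25.3531 m

25.3531 m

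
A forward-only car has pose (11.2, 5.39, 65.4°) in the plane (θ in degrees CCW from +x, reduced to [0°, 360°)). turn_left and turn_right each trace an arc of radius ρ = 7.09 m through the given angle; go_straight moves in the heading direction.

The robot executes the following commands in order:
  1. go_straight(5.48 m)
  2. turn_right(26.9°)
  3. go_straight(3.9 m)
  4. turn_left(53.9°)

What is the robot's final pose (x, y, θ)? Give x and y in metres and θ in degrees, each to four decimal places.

(21.2364, 21.2433, 92.4000°)

set_pose: (x, y, θ) = (11.2000, 5.3900, 65.4000°), ρ = 7.09
go_straight(5.48): x += 5.48·cos θ, y += 5.48·sin θ → (13.4812, 10.3726, 65.4000°)
turn_right(26.9°): centre at ρ to the right, rotate −26.9° → (15.5141, 12.9699, 38.5000°)
go_straight(3.9): x += 3.9·cos θ, y += 3.9·sin θ → (18.5662, 15.3977, 38.5000°)
turn_left(53.9°): centre at ρ to the left, rotate +53.9° → (21.2364, 21.2433, 92.4000°)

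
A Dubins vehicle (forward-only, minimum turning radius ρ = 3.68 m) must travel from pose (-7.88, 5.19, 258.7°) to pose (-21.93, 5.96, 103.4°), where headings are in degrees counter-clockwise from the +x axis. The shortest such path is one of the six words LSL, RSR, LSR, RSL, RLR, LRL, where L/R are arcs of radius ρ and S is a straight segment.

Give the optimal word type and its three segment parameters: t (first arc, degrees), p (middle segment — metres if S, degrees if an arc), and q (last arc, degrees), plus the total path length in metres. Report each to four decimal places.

Let ψ = atan2(Δy, Δx) = atan2(0.77, -14.05) = 176.8631° be the start→goal bearing.
Normalize: d = |goal − start| / ρ = 14.071084/3.68 = 3.823664, α = (θ_start − ψ) mod 360° = 81.8369° = 1.428324 rad, β = (θ_goal − ψ) mod 360° = 286.5369° = 5.001013 rad.
Common terms: sin α = 0.989868, cos α = 0.141991, sin β = -0.958637, cos β = 0.284633, cos(α−β) = -0.908508, d² = 14.620407. Work in radians in the unit-radius frame; every candidate has L = ρ·(t + p + q).
LSL: p² = 2 + d² − 2cos(α−β) + 2d(sin α − sin β) = 33.338276; p = √p² = 5.773931; φ = atan2(cos β − cos α, d + sin α − sin β) = 0.024707 rad; t = (φ − α) mod 2π = 4.879569 rad, q = (β − φ) mod 2π = 4.976306 rad → L = 3.68·(4.879569 + 5.773931 + 4.976306) = 3.68·15.629805 = 57.517683 m
RSR: p² = 2 + d² − 2cos(α−β) + 2d(sin β − sin α) = 3.536570; p = √p² = 1.880577; φ = atan2(cos α − cos β, d − sin α + sin β) = -0.075923 rad; t = (α − φ) mod 2π = 1.504247 rad, q = (φ − β) mod 2π = 1.206250 rad → L = 3.68·(1.504247 + 1.880577 + 1.206250) = 3.68·4.591073 = 16.895150 m
LSR: p² = d² − 2 + 2cos(α−β) + 2d(sin α + sin β) = 11.042227; p = √p² = 3.322985; φ = atan2(−cos α − cos β, d + sin α + sin β) − atan2(−2, p) = 0.431570 rad; t = (φ − α) mod 2π = 5.286432 rad, q = (φ − β) mod 2π = 1.713743 rad → L = 3.68·(5.286432 + 3.322985 + 1.713743) = 3.68·10.323159 = 37.989226 m
RSL: p² = d² − 2 + 2cos(α−β) − 2d(sin α + sin β) = 10.564554; p = √p² = 3.250316; φ = atan2(cos α + cos β, d − sin α − sin β) − atan2(2, p) = -0.439589 rad; t = (α − φ) mod 2π = 1.867913 rad, q = (β − φ) mod 2π = 5.440602 rad → L = 3.68·(1.867913 + 3.250316 + 5.440602) = 3.68·10.558830 = 38.856495 m
RLR: c = (6 − d² + 2cos(α−β) + 2d(sin α − sin β))/8 = 0.557929; p = 2π − arccos c = 5.304277 rad; φ = atan2(cos α − cos β, d − sin α + sin β) = -0.075923 rad; t = (α − φ + p/2) mod 2π = 4.156385 rad, q = (α − β − t + p) mod 2π = 3.858388 rad → L = 3.68·(4.156385 + 5.304277 + 3.858388) = 3.68·13.319050 = 49.014104 m
LRL: c = (6 − d² + 2cos(α−β) − 2d(sin α − sin β))/8 = -3.167285, |c| > 1 → infeasible
Shortest: RSR with L = 16.895150 m ≈ 16.8952 m
Convert RSR to answer units (arcs ×180/π): t = 1.504247·180/π = 86.1870°, p = ρ·p = 3.68·1.880577 = 6.9205 m, q = 1.206250·180/π = 69.1130°, L = 16.8952 m.

RSR: t = 86.1870°, p = 6.9205 m, q = 69.1130°, L = 16.8952 m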